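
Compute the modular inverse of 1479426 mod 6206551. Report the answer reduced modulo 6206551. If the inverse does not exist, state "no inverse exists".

no inverse exists

Compute gcd(1479426, 6206551):
6206551 = 4·1479426 + 288847
1479426 = 5·288847 + 35191
288847 = 8·35191 + 7319
35191 = 4·7319 + 5915
7319 = 1·5915 + 1404
5915 = 4·1404 + 299
1404 = 4·299 + 208
299 = 1·208 + 91
208 = 2·91 + 26
91 = 3·26 + 13
26 = 2·13 + 0
gcd(1479426, 6206551) = 13 ≠ 1, so 1479426 has no multiplicative inverse modulo 6206551.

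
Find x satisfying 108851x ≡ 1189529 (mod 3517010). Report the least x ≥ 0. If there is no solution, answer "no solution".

First find gcd(108851, 3517010):
3517010 = 32·108851 + 33778
108851 = 3·33778 + 7517
33778 = 4·7517 + 3710
7517 = 2·3710 + 97
3710 = 38·97 + 24
97 = 4·24 + 1
24 = 24·1 + 0
gcd = 1, so a unique solution mod 3517010 exists.
Back-substitute for the Bézout coefficients:
1 = 97 − 4·24
1 = −4·3710 + 153·97
1 = 153·7517 − 310·3710
1 = −310·33778 + 1393·7517
1 = 1393·108851 − 4489·33778
1 = −4489·3517010 + 145041·108851
So 108851·(145041) ≡ 1 (mod 3517010), giving 108851⁻¹ ≡ 145041.
x ≡ 108851⁻¹·1189529 ≡ 145041·1189529 ≡ 33129 (mod 3517010).

33129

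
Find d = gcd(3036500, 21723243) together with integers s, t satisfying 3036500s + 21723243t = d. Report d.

1

Euclidean algorithm:
21723243 = 7·3036500 + 467743
3036500 = 6·467743 + 230042
467743 = 2·230042 + 7659
230042 = 30·7659 + 272
7659 = 28·272 + 43
272 = 6·43 + 14
43 = 3·14 + 1
14 = 14·1 + 0
gcd(3036500, 21723243) = 1.
Back-substituting:
1 = 43 − 3·14
1 = −3·272 + 19·43
1 = 19·7659 − 535·272
1 = −535·230042 + 16069·7659
1 = 16069·467743 − 32673·230042
1 = −32673·3036500 + 212107·467743
1 = 212107·21723243 − 1517422·3036500
So 1 = (212107)·21723243 + (-1517422)·3036500.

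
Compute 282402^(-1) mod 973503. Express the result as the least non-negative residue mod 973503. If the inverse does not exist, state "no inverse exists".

no inverse exists

Euclidean algorithm on 973503, 282402:
973503 = 3*282402 + 126297
282402 = 2*126297 + 29808
126297 = 4*29808 + 7065
29808 = 4*7065 + 1548
7065 = 4*1548 + 873
1548 = 1*873 + 675
873 = 1*675 + 198
675 = 3*198 + 81
198 = 2*81 + 36
81 = 2*36 + 9
36 = 4*9 + 0
gcd(282402, 973503) = 9 ≠ 1, so 282402 has no multiplicative inverse modulo 973503.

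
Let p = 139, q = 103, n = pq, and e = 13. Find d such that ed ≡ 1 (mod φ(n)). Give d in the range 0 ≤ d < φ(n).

9745

φ(n) = (p−1)(q−1) = 138·102 = 14076.
Need d with 13·d ≡ 1 (mod 14076). Apply the extended Euclidean algorithm:
14076 = 1082×13 + 10
13 = 1×10 + 3
10 = 3×3 + 1
3 = 3×1 + 0
Back-substitute:
1 = 10 − 3·3
1 = −3·13 + 4·10
1 = 4·14076 − 4331·13
So 13·(-4331) ≡ 1 (mod 14076), hence d ≡ -4331 ≡ 9745 (mod 14076).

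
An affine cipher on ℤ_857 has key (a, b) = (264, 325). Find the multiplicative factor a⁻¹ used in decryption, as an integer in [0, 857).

gcd(857, 264) by repeated division:
857 = 3*264 + 65
264 = 4*65 + 4
65 = 16*4 + 1
4 = 4*1 + 0
Since gcd(264, 857) = 1, back-substitute to write 1 as a combination:
1 = 65 − 16·4
1 = −16·264 + 65·65
1 = 65·857 − 211·264
Hence 264⁻¹ ≡ -211 ≡ 646 (mod 857).

646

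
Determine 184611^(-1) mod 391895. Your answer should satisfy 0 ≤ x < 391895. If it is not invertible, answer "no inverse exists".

Euclidean algorithm on 391895, 184611:
391895 = 2*184611 + 22673
184611 = 8*22673 + 3227
22673 = 7*3227 + 84
3227 = 38*84 + 35
84 = 2*35 + 14
35 = 2*14 + 7
14 = 2*7 + 0
Since gcd = 7 > 1, 184611 is not a unit mod 391895.

no inverse exists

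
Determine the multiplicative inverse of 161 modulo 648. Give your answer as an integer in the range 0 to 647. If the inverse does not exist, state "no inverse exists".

161

gcd(648, 161) by repeated division:
648 = 4×161 + 4
161 = 40×4 + 1
4 = 4×1 + 0
The gcd is 1. Working backward:
1 = 161 − 40·4
1 = −40·648 + 161·161
So 161·161 ≡ 1 (mod 648).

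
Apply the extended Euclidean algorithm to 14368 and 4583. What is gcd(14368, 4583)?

Apply Euclid's algorithm to 14368 and 4583:
14368 = 3·4583 + 619
4583 = 7·619 + 250
619 = 2·250 + 119
250 = 2·119 + 12
119 = 9·12 + 11
12 = 1·11 + 1
11 = 11·1 + 0
gcd(14368, 4583) = 1.
Express as a combination:
1 = 12 − 11
1 = −119 + 10·12
1 = 10·250 − 21·119
1 = −21·619 + 52·250
1 = 52·4583 − 385·619
1 = −385·14368 + 1207·4583
So 1 = (-385)·14368 + (1207)·4583.

1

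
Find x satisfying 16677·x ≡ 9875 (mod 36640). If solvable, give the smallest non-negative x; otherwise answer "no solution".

First find gcd(16677, 36640):
36640 = 2*16677 + 3286
16677 = 5*3286 + 247
3286 = 13*247 + 75
247 = 3*75 + 22
75 = 3*22 + 9
22 = 2*9 + 4
9 = 2*4 + 1
4 = 4*1 + 0
gcd = 1, so a unique solution mod 36640 exists.
Back-substitute for the Bézout coefficients:
1 = 9 − 2·4
1 = −2·22 + 5·9
1 = 5·75 − 17·22
1 = −17·247 + 56·75
1 = 56·3286 − 745·247
1 = −745·16677 + 3781·3286
1 = 3781·36640 − 8307·16677
So 16677·(-8307) ≡ 1 (mod 36640), giving 16677⁻¹ ≡ 28333.
x ≡ 16677⁻¹·9875 ≡ 28333·9875 ≡ 5335 (mod 36640).

5335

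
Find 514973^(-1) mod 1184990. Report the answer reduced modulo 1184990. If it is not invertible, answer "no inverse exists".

241677

Apply the Euclidean algorithm to 1184990 and 514973:
1184990 = 2·514973 + 155044
514973 = 3·155044 + 49841
155044 = 3·49841 + 5521
49841 = 9·5521 + 152
5521 = 36·152 + 49
152 = 3·49 + 5
49 = 9·5 + 4
5 = 1·4 + 1
4 = 4·1 + 0
Since gcd(514973, 1184990) = 1, back-substitute to write 1 as a combination:
1 = 5 − 4
1 = −49 + 10·5
1 = 10·152 − 31·49
1 = −31·5521 + 1126·152
1 = 1126·49841 − 10165·5521
1 = −10165·155044 + 31621·49841
1 = 31621·514973 − 105028·155044
1 = −105028·1184990 + 241677·514973
So 514973·241677 ≡ 1 (mod 1184990).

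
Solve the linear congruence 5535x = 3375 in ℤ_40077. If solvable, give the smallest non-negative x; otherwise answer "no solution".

First find gcd(5535, 40077):
40077 = 7×5535 + 1332
5535 = 4×1332 + 207
1332 = 6×207 + 90
207 = 2×90 + 27
90 = 3×27 + 9
27 = 3×9 + 0
gcd = 9 and 9 | 3375, so solutions exist. Divide through by 9: 615x ≡ 375 (mod 4453).
Now find 615⁻¹ mod 4453:
4453 = 7×615 + 148
615 = 4×148 + 23
148 = 6×23 + 10
23 = 2×10 + 3
10 = 3×3 + 1
3 = 3×1 + 0
Back-substitute:
1 = 10 − 3·3
1 = −3·23 + 7·10
1 = 7·148 − 45·23
1 = −45·615 + 187·148
1 = 187·4453 − 1354·615
So 615·(-1354) ≡ 1 (mod 4453), i.e. 615⁻¹ ≡ 3099.
Then x ≡ 3099·375 ≡ 4345 (mod 4453); the smallest non-negative solution is x = 4345.

4345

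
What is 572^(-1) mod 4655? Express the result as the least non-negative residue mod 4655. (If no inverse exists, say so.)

Run Euclid on (4655, 572):
4655 = 8*572 + 79
572 = 7*79 + 19
79 = 4*19 + 3
19 = 6*3 + 1
3 = 3*1 + 0
Since gcd(572, 4655) = 1, back-substitute to write 1 as a combination:
1 = 19 − 6·3
1 = −6·79 + 25·19
1 = 25·572 − 181·79
1 = −181·4655 + 1473·572
So 572·1473 ≡ 1 (mod 4655).

1473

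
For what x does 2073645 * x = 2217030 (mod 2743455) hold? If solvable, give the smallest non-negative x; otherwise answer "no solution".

First find gcd(2073645, 2743455):
2743455 = 1×2073645 + 669810
2073645 = 3×669810 + 64215
669810 = 10×64215 + 27660
64215 = 2×27660 + 8895
27660 = 3×8895 + 975
8895 = 9×975 + 120
975 = 8×120 + 15
120 = 8×15 + 0
gcd = 15 and 15 | 2217030, so solutions exist. Divide through by 15: 138243x ≡ 147802 (mod 182897).
Now find 138243⁻¹ mod 182897:
182897 = 1·138243 + 44654
138243 = 3·44654 + 4281
44654 = 10·4281 + 1844
4281 = 2·1844 + 593
1844 = 3·593 + 65
593 = 9·65 + 8
65 = 8·8 + 1
8 = 8·1 + 0
Back-substitute:
1 = 65 − 8·8
1 = −8·593 + 73·65
1 = 73·1844 − 227·593
1 = −227·4281 + 527·1844
1 = 527·44654 − 5497·4281
1 = −5497·138243 + 17018·44654
1 = 17018·182897 − 22515·138243
So 138243·(-22515) ≡ 1 (mod 182897), i.e. 138243⁻¹ ≡ 160382.
Then x ≡ 160382·147802 ≡ 48885 (mod 182897); the smallest non-negative solution is x = 48885.

48885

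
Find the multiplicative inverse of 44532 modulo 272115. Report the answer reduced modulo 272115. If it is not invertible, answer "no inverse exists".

Euclidean algorithm on 272115, 44532:
272115 = 6*44532 + 4923
44532 = 9*4923 + 225
4923 = 21*225 + 198
225 = 1*198 + 27
198 = 7*27 + 9
27 = 3*9 + 0
gcd(44532, 272115) = 9 ≠ 1, so 44532 has no multiplicative inverse modulo 272115.

no inverse exists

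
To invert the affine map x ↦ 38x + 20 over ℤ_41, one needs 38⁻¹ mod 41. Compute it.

27

gcd(41, 38) by repeated division:
41 = 1*38 + 3
38 = 12*3 + 2
3 = 1*2 + 1
2 = 2*1 + 0
gcd = 1, so the inverse exists. Back-substitute:
1 = 3 − 2
1 = −38 + 13·3
1 = 13·41 − 14·38
So 38·(-14) ≡ 1 (mod 41), and -14 ≡ 27 (mod 41).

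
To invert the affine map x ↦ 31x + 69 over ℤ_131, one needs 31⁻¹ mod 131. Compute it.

Extended Euclidean algorithm:
131 = 4*31 + 7
31 = 4*7 + 3
7 = 2*3 + 1
3 = 3*1 + 0
Since gcd(31, 131) = 1, back-substitute to write 1 as a combination:
1 = 7 − 2·3
1 = −2·31 + 9·7
1 = 9·131 − 38·31
Thus 31·(-38) ≡ 1 (mod 131); reducing, -38 mod 131 = 93.

93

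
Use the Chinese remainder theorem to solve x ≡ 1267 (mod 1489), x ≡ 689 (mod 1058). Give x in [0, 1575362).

1183533

Write x = 1267 + 1489·k. Then 1489·k ≡ 689 − 1267 ≡ 480 (mod 1058).
Need 1489⁻¹ mod 1058. Extended Euclid on (1058, 431):
1058 = 2*431 + 196
431 = 2*196 + 39
196 = 5*39 + 1
39 = 39*1 + 0
Back-substitute:
1 = 196 − 5·39
1 = −5·431 + 11·196
1 = 11·1058 − 27·431
1489⁻¹ ≡ 1031 (mod 1058), so k ≡ 1031·480 ≡ 794 (mod 1058).
x = 1267 + 1489·794 = 1183533.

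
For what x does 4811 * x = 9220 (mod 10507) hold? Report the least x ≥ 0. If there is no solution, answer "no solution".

First find gcd(4811, 10507):
10507 = 2·4811 + 885
4811 = 5·885 + 386
885 = 2·386 + 113
386 = 3·113 + 47
113 = 2·47 + 19
47 = 2·19 + 9
19 = 2·9 + 1
9 = 9·1 + 0
gcd = 1, so a unique solution mod 10507 exists.
Back-substitute for the Bézout coefficients:
1 = 19 − 2·9
1 = −2·47 + 5·19
1 = 5·113 − 12·47
1 = −12·386 + 41·113
1 = 41·885 − 94·386
1 = −94·4811 + 511·885
1 = 511·10507 − 1116·4811
So 4811·(-1116) ≡ 1 (mod 10507), giving 4811⁻¹ ≡ 9391.
x ≡ 4811⁻¹·9220 ≡ 9391·9220 ≡ 7340 (mod 10507).

7340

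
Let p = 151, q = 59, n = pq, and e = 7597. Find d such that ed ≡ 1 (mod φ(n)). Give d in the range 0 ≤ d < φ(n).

1333

φ(n) = (p−1)(q−1) = 150·58 = 8700.
Need d with 7597·d ≡ 1 (mod 8700). Apply the extended Euclidean algorithm:
8700 = 1·7597 + 1103
7597 = 6·1103 + 979
1103 = 1·979 + 124
979 = 7·124 + 111
124 = 1·111 + 13
111 = 8·13 + 7
13 = 1·7 + 6
7 = 1·6 + 1
6 = 6·1 + 0
Back-substitute:
1 = 7 − 6
1 = −13 + 2·7
1 = 2·111 − 17·13
1 = −17·124 + 19·111
1 = 19·979 − 150·124
1 = −150·1103 + 169·979
1 = 169·7597 − 1164·1103
1 = −1164·8700 + 1333·7597
So 7597·1333 ≡ 1 (mod 8700), hence d = 1333.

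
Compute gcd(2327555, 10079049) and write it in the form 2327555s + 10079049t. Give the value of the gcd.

Apply Euclid's algorithm to 10079049 and 2327555:
10079049 = 4·2327555 + 768829
2327555 = 3·768829 + 21068
768829 = 36·21068 + 10381
21068 = 2·10381 + 306
10381 = 33·306 + 283
306 = 1·283 + 23
283 = 12·23 + 7
23 = 3·7 + 2
7 = 3·2 + 1
2 = 2·1 + 0
gcd(2327555, 10079049) = 1.
Back-substituting:
1 = 7 − 3·2
1 = −3·23 + 10·7
1 = 10·283 − 123·23
1 = −123·306 + 133·283
1 = 133·10381 − 4512·306
1 = −4512·21068 + 9157·10381
1 = 9157·768829 − 334164·21068
1 = −334164·2327555 + 1011649·768829
1 = 1011649·10079049 − 4380760·2327555
So 1 = (1011649)·10079049 + (-4380760)·2327555.

1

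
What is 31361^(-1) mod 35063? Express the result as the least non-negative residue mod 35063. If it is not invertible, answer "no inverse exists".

2150

gcd(35063, 31361) by repeated division:
35063 = 1*31361 + 3702
31361 = 8*3702 + 1745
3702 = 2*1745 + 212
1745 = 8*212 + 49
212 = 4*49 + 16
49 = 3*16 + 1
16 = 16*1 + 0
The gcd is 1. Working backward:
1 = 49 − 3·16
1 = −3·212 + 13·49
1 = 13·1745 − 107·212
1 = −107·3702 + 227·1745
1 = 227·31361 − 1923·3702
1 = −1923·35063 + 2150·31361
So 31361·2150 ≡ 1 (mod 35063).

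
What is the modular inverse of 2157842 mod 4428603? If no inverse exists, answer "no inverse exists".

537971

gcd(4428603, 2157842) by repeated division:
4428603 = 2*2157842 + 112919
2157842 = 19*112919 + 12381
112919 = 9*12381 + 1490
12381 = 8*1490 + 461
1490 = 3*461 + 107
461 = 4*107 + 33
107 = 3*33 + 8
33 = 4*8 + 1
8 = 8*1 + 0
Since gcd(2157842, 4428603) = 1, back-substitute to write 1 as a combination:
1 = 33 − 4·8
1 = −4·107 + 13·33
1 = 13·461 − 56·107
1 = −56·1490 + 181·461
1 = 181·12381 − 1504·1490
1 = −1504·112919 + 13717·12381
1 = 13717·2157842 − 262127·112919
1 = −262127·4428603 + 537971·2157842
So 2157842·537971 ≡ 1 (mod 4428603).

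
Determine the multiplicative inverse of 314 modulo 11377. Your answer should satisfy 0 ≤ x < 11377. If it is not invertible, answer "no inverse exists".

1558

gcd(11377, 314) by repeated division:
11377 = 36×314 + 73
314 = 4×73 + 22
73 = 3×22 + 7
22 = 3×7 + 1
7 = 7×1 + 0
gcd = 1, so the inverse exists. Back-substitute:
1 = 22 − 3·7
1 = −3·73 + 10·22
1 = 10·314 − 43·73
1 = −43·11377 + 1558·314
So 314·1558 ≡ 1 (mod 11377).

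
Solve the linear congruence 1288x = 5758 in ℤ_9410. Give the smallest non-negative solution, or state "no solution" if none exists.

First find gcd(1288, 9410):
9410 = 7·1288 + 394
1288 = 3·394 + 106
394 = 3·106 + 76
106 = 1·76 + 30
76 = 2·30 + 16
30 = 1·16 + 14
16 = 1·14 + 2
14 = 7·2 + 0
gcd = 2 and 2 | 5758, so solutions exist. Divide through by 2: 644x ≡ 2879 (mod 4705).
Now find 644⁻¹ mod 4705:
4705 = 7×644 + 197
644 = 3×197 + 53
197 = 3×53 + 38
53 = 1×38 + 15
38 = 2×15 + 8
15 = 1×8 + 7
8 = 1×7 + 1
7 = 7×1 + 0
Back-substitute:
1 = 8 − 7
1 = −15 + 2·8
1 = 2·38 − 5·15
1 = −5·53 + 7·38
1 = 7·197 − 26·53
1 = −26·644 + 85·197
1 = 85·4705 − 621·644
So 644·(-621) ≡ 1 (mod 4705), i.e. 644⁻¹ ≡ 4084.
Then x ≡ 4084·2879 ≡ 41 (mod 4705); the smallest non-negative solution is x = 41.

41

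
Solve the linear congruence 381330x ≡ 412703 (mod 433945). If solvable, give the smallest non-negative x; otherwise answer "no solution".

gcd(381330, 433945):
433945 = 1*381330 + 52615
381330 = 7*52615 + 13025
52615 = 4*13025 + 515
13025 = 25*515 + 150
515 = 3*150 + 65
150 = 2*65 + 20
65 = 3*20 + 5
20 = 4*5 + 0
gcd = 5, but 5 ∤ 412703, so the congruence has no solution.

no solution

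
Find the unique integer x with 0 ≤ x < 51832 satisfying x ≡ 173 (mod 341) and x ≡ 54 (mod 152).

Write x = 173 + 341·k. Then 341·k ≡ 54 − 173 ≡ 33 (mod 152).
Need 341⁻¹ mod 152. Extended Euclid on (152, 37):
152 = 4×37 + 4
37 = 9×4 + 1
4 = 4×1 + 0
Back-substitute:
1 = 37 − 9·4
1 = −9·152 + 37·37
341⁻¹ ≡ 37 (mod 152), so k ≡ 37·33 ≡ 5 (mod 152).
x = 173 + 341·5 = 1878.

1878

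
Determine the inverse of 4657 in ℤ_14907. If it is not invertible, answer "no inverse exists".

8425

Run Euclid on (14907, 4657):
14907 = 3·4657 + 936
4657 = 4·936 + 913
936 = 1·913 + 23
913 = 39·23 + 16
23 = 1·16 + 7
16 = 2·7 + 2
7 = 3·2 + 1
2 = 2·1 + 0
gcd = 1, so the inverse exists. Back-substitute:
1 = 7 − 3·2
1 = −3·16 + 7·7
1 = 7·23 − 10·16
1 = −10·913 + 397·23
1 = 397·936 − 407·913
1 = −407·4657 + 2025·936
1 = 2025·14907 − 6482·4657
Thus 4657·(-6482) ≡ 1 (mod 14907); reducing, -6482 mod 14907 = 8425.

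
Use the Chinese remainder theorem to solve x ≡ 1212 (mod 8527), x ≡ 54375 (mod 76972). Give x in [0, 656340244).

Write x = 1212 + 8527·k. Then 8527·k ≡ 54375 − 1212 ≡ 53163 (mod 76972).
Need 8527⁻¹ mod 76972. Extended Euclid on (76972, 8527):
76972 = 9×8527 + 229
8527 = 37×229 + 54
229 = 4×54 + 13
54 = 4×13 + 2
13 = 6×2 + 1
2 = 2×1 + 0
Back-substitute:
1 = 13 − 6·2
1 = −6·54 + 25·13
1 = 25·229 − 106·54
1 = −106·8527 + 3947·229
1 = 3947·76972 − 35629·8527
8527⁻¹ ≡ 41343 (mod 76972), so k ≡ 41343·53163 ≡ 59421 (mod 76972).
x = 1212 + 8527·59421 = 506684079.

506684079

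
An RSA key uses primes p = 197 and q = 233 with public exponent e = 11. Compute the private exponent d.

φ(n) = (p−1)(q−1) = 196·232 = 45472.
Need d with 11·d ≡ 1 (mod 45472). Apply the extended Euclidean algorithm:
45472 = 4133*11 + 9
11 = 1*9 + 2
9 = 4*2 + 1
2 = 2*1 + 0
Back-substitute:
1 = 9 − 4·2
1 = −4·11 + 5·9
1 = 5·45472 − 20669·11
So 11·(-20669) ≡ 1 (mod 45472), hence d ≡ -20669 ≡ 24803 (mod 45472).

24803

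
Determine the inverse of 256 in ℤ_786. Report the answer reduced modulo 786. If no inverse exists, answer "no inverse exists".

Euclidean algorithm on 786, 256:
786 = 3×256 + 18
256 = 14×18 + 4
18 = 4×4 + 2
4 = 2×2 + 0
The gcd is 2, not 1, hence no inverse exists.

no inverse exists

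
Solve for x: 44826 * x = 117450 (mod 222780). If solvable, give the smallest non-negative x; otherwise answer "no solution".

First find gcd(44826, 222780):
222780 = 4×44826 + 43476
44826 = 1×43476 + 1350
43476 = 32×1350 + 276
1350 = 4×276 + 246
276 = 1×246 + 30
246 = 8×30 + 6
30 = 5×6 + 0
gcd = 6 and 6 | 117450, so solutions exist. Divide through by 6: 7471x ≡ 19575 (mod 37130).
Now find 7471⁻¹ mod 37130:
37130 = 4×7471 + 7246
7471 = 1×7246 + 225
7246 = 32×225 + 46
225 = 4×46 + 41
46 = 1×41 + 5
41 = 8×5 + 1
5 = 5×1 + 0
Back-substitute:
1 = 41 − 8·5
1 = −8·46 + 9·41
1 = 9·225 − 44·46
1 = −44·7246 + 1417·225
1 = 1417·7471 − 1461·7246
1 = −1461·37130 + 7261·7471
So 7471⁻¹ ≡ 7261 (mod 37130).
Then x ≡ 7261·19575 ≡ 435 (mod 37130); the smallest non-negative solution is x = 435.

435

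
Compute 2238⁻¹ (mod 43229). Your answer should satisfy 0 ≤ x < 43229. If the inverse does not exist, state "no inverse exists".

gcd(43229, 2238) by repeated division:
43229 = 19*2238 + 707
2238 = 3*707 + 117
707 = 6*117 + 5
117 = 23*5 + 2
5 = 2*2 + 1
2 = 2*1 + 0
Since gcd(2238, 43229) = 1, back-substitute to write 1 as a combination:
1 = 5 − 2·2
1 = −2·117 + 47·5
1 = 47·707 − 284·117
1 = −284·2238 + 899·707
1 = 899·43229 − 17365·2238
Thus 2238·(-17365) ≡ 1 (mod 43229); reducing, -17365 mod 43229 = 25864.

25864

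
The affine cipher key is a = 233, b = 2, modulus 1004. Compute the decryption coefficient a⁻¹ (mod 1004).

237

gcd(1004, 233) by repeated division:
1004 = 4·233 + 72
233 = 3·72 + 17
72 = 4·17 + 4
17 = 4·4 + 1
4 = 4·1 + 0
The gcd is 1. Working backward:
1 = 17 − 4·4
1 = −4·72 + 17·17
1 = 17·233 − 55·72
1 = −55·1004 + 237·233
So 233·237 ≡ 1 (mod 1004).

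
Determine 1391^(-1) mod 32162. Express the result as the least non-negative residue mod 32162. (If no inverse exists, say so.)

no inverse exists

Compute gcd(1391, 32162):
32162 = 23·1391 + 169
1391 = 8·169 + 39
169 = 4·39 + 13
39 = 3·13 + 0
The gcd is 13, not 1, hence no inverse exists.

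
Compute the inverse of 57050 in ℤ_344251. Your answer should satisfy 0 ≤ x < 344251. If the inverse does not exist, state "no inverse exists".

Extended Euclidean algorithm:
344251 = 6*57050 + 1951
57050 = 29*1951 + 471
1951 = 4*471 + 67
471 = 7*67 + 2
67 = 33*2 + 1
2 = 2*1 + 0
Since gcd(57050, 344251) = 1, back-substitute to write 1 as a combination:
1 = 67 − 33·2
1 = −33·471 + 232·67
1 = 232·1951 − 961·471
1 = −961·57050 + 28101·1951
1 = 28101·344251 − 169567·57050
Thus 57050·(-169567) ≡ 1 (mod 344251); reducing, -169567 mod 344251 = 174684.

174684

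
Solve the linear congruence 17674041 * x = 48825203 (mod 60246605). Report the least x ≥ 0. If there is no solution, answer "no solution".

47918028

First find gcd(17674041, 60246605):
60246605 = 3×17674041 + 7224482
17674041 = 2×7224482 + 3225077
7224482 = 2×3225077 + 774328
3225077 = 4×774328 + 127765
774328 = 6×127765 + 7738
127765 = 16×7738 + 3957
7738 = 1×3957 + 3781
3957 = 1×3781 + 176
3781 = 21×176 + 85
176 = 2×85 + 6
85 = 14×6 + 1
6 = 6×1 + 0
gcd = 1, so a unique solution mod 60246605 exists.
Back-substitute for the Bézout coefficients:
1 = 85 − 14·6
1 = −14·176 + 29·85
1 = 29·3781 − 623·176
1 = −623·3957 + 652·3781
1 = 652·7738 − 1275·3957
1 = −1275·127765 + 21052·7738
1 = 21052·774328 − 127587·127765
1 = −127587·3225077 + 531400·774328
1 = 531400·7224482 − 1190387·3225077
1 = −1190387·17674041 + 2912174·7224482
1 = 2912174·60246605 − 9926909·17674041
So 17674041·(-9926909) ≡ 1 (mod 60246605), giving 17674041⁻¹ ≡ 50319696.
x ≡ 17674041⁻¹·48825203 ≡ 50319696·48825203 ≡ 47918028 (mod 60246605).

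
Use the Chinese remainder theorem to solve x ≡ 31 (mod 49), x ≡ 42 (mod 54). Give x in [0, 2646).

Write x = 31 + 49·k. Then 49·k ≡ 42 − 31 ≡ 11 (mod 54).
Need 49⁻¹ mod 54. Extended Euclid on (54, 49):
54 = 1*49 + 5
49 = 9*5 + 4
5 = 1*4 + 1
4 = 4*1 + 0
Back-substitute:
1 = 5 − 4
1 = −49 + 10·5
1 = 10·54 − 11·49
49⁻¹ ≡ 43 (mod 54), so k ≡ 43·11 ≡ 41 (mod 54).
x = 31 + 49·41 = 2040.

2040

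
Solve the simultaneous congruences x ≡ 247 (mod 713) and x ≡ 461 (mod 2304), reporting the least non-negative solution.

1122509

Write x = 247 + 713·k. Then 713·k ≡ 461 − 247 ≡ 214 (mod 2304).
Need 713⁻¹ mod 2304. Extended Euclid on (2304, 713):
2304 = 3*713 + 165
713 = 4*165 + 53
165 = 3*53 + 6
53 = 8*6 + 5
6 = 1*5 + 1
5 = 5*1 + 0
Back-substitute:
1 = 6 − 5
1 = −53 + 9·6
1 = 9·165 − 28·53
1 = −28·713 + 121·165
1 = 121·2304 − 391·713
713⁻¹ ≡ 1913 (mod 2304), so k ≡ 1913·214 ≡ 1574 (mod 2304).
x = 247 + 713·1574 = 1122509.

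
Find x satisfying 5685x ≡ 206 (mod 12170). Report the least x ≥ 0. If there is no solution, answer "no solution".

no solution

gcd(5685, 12170):
12170 = 2·5685 + 800
5685 = 7·800 + 85
800 = 9·85 + 35
85 = 2·35 + 15
35 = 2·15 + 5
15 = 3·5 + 0
gcd = 5, but 5 ∤ 206, so the congruence has no solution.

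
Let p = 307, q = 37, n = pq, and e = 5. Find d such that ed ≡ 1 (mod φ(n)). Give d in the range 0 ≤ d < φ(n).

φ(n) = (p−1)(q−1) = 306·36 = 11016.
Need d with 5·d ≡ 1 (mod 11016). Apply the extended Euclidean algorithm:
11016 = 2203*5 + 1
5 = 5*1 + 0
Back-substitute:
1 = 11016 − 2203·5
So 5·(-2203) ≡ 1 (mod 11016), hence d ≡ -2203 ≡ 8813 (mod 11016).

8813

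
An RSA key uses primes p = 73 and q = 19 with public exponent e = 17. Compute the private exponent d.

305

φ(n) = (p−1)(q−1) = 72·18 = 1296.
Need d with 17·d ≡ 1 (mod 1296). Apply the extended Euclidean algorithm:
1296 = 76*17 + 4
17 = 4*4 + 1
4 = 4*1 + 0
Back-substitute:
1 = 17 − 4·4
1 = −4·1296 + 305·17
So 17·305 ≡ 1 (mod 1296), hence d = 305.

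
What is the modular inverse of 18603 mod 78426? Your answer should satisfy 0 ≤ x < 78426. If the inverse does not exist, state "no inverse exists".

no inverse exists

Euclidean algorithm on 78426, 18603:
78426 = 4*18603 + 4014
18603 = 4*4014 + 2547
4014 = 1*2547 + 1467
2547 = 1*1467 + 1080
1467 = 1*1080 + 387
1080 = 2*387 + 306
387 = 1*306 + 81
306 = 3*81 + 63
81 = 1*63 + 18
63 = 3*18 + 9
18 = 2*9 + 0
The gcd is 9, not 1, hence no inverse exists.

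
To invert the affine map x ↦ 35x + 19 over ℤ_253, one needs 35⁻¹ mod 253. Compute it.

gcd(253, 35) by repeated division:
253 = 7×35 + 8
35 = 4×8 + 3
8 = 2×3 + 2
3 = 1×2 + 1
2 = 2×1 + 0
gcd = 1, so the inverse exists. Back-substitute:
1 = 3 − 2
1 = −8 + 3·3
1 = 3·35 − 13·8
1 = −13·253 + 94·35
So 35·94 ≡ 1 (mod 253).

94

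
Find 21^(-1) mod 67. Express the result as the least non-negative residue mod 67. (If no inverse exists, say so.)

16

Extended Euclidean algorithm:
67 = 3·21 + 4
21 = 5·4 + 1
4 = 4·1 + 0
gcd = 1, so the inverse exists. Back-substitute:
1 = 21 − 5·4
1 = −5·67 + 16·21
So 21·16 ≡ 1 (mod 67).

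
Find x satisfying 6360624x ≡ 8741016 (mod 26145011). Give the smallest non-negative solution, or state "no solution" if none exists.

6982994

First find gcd(6360624, 26145011):
26145011 = 4*6360624 + 702515
6360624 = 9*702515 + 37989
702515 = 18*37989 + 18713
37989 = 2*18713 + 563
18713 = 33*563 + 134
563 = 4*134 + 27
134 = 4*27 + 26
27 = 1*26 + 1
26 = 26*1 + 0
gcd = 1, so a unique solution mod 26145011 exists.
Back-substitute for the Bézout coefficients:
1 = 27 − 26
1 = −134 + 5·27
1 = 5·563 − 21·134
1 = −21·18713 + 698·563
1 = 698·37989 − 1417·18713
1 = −1417·702515 + 26204·37989
1 = 26204·6360624 − 237253·702515
1 = −237253·26145011 + 975216·6360624
So 6360624·(975216) ≡ 1 (mod 26145011), giving 6360624⁻¹ ≡ 975216.
x ≡ 6360624⁻¹·8741016 ≡ 975216·8741016 ≡ 6982994 (mod 26145011).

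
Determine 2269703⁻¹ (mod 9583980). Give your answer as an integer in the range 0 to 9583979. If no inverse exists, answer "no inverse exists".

Apply the Euclidean algorithm to 9583980 and 2269703:
9583980 = 4×2269703 + 505168
2269703 = 4×505168 + 249031
505168 = 2×249031 + 7106
249031 = 35×7106 + 321
7106 = 22×321 + 44
321 = 7×44 + 13
44 = 3×13 + 5
13 = 2×5 + 3
5 = 1×3 + 2
3 = 1×2 + 1
2 = 2×1 + 0
Since gcd(2269703, 9583980) = 1, back-substitute to write 1 as a combination:
1 = 3 − 2
1 = −5 + 2·3
1 = 2·13 − 5·5
1 = −5·44 + 17·13
1 = 17·321 − 124·44
1 = −124·7106 + 2745·321
1 = 2745·249031 − 96199·7106
1 = −96199·505168 + 195143·249031
1 = 195143·2269703 − 876771·505168
1 = −876771·9583980 + 3702227·2269703
So 2269703·3702227 ≡ 1 (mod 9583980).

3702227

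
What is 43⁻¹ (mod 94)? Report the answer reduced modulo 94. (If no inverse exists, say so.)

Run Euclid on (94, 43):
94 = 2·43 + 8
43 = 5·8 + 3
8 = 2·3 + 2
3 = 1·2 + 1
2 = 2·1 + 0
The gcd is 1. Working backward:
1 = 3 − 2
1 = −8 + 3·3
1 = 3·43 − 16·8
1 = −16·94 + 35·43
So 43·35 ≡ 1 (mod 94).

35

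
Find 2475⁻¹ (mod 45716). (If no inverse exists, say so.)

Euclidean algorithm on 45716, 2475:
45716 = 18·2475 + 1166
2475 = 2·1166 + 143
1166 = 8·143 + 22
143 = 6·22 + 11
22 = 2·11 + 0
The gcd is 11, not 1, hence no inverse exists.

no inverse exists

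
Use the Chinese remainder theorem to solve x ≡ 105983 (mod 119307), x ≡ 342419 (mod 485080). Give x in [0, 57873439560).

103664459

Write x = 105983 + 119307·k. Then 119307·k ≡ 342419 − 105983 ≡ 236436 (mod 485080).
Need 119307⁻¹ mod 485080. Extended Euclid on (485080, 119307):
485080 = 4*119307 + 7852
119307 = 15*7852 + 1527
7852 = 5*1527 + 217
1527 = 7*217 + 8
217 = 27*8 + 1
8 = 8*1 + 0
Back-substitute:
1 = 217 − 27·8
1 = −27·1527 + 190·217
1 = 190·7852 − 977·1527
1 = −977·119307 + 14845·7852
1 = 14845·485080 − 60357·119307
119307⁻¹ ≡ 424723 (mod 485080), so k ≡ 424723·236436 ≡ 868 (mod 485080).
x = 105983 + 119307·868 = 103664459.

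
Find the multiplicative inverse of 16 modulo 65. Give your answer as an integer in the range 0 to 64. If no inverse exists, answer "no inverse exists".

61

Run Euclid on (65, 16):
65 = 4*16 + 1
16 = 16*1 + 0
Since gcd(16, 65) = 1, back-substitute to write 1 as a combination:
1 = 65 − 4·16
So 16·(-4) ≡ 1 (mod 65), and -4 ≡ 61 (mod 65).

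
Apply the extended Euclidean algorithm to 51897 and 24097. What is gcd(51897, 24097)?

Euclidean algorithm:
51897 = 2·24097 + 3703
24097 = 6·3703 + 1879
3703 = 1·1879 + 1824
1879 = 1·1824 + 55
1824 = 33·55 + 9
55 = 6·9 + 1
9 = 9·1 + 0
gcd(51897, 24097) = 1.
Express as a combination:
1 = 55 − 6·9
1 = −6·1824 + 199·55
1 = 199·1879 − 205·1824
1 = −205·3703 + 404·1879
1 = 404·24097 − 2629·3703
1 = −2629·51897 + 5662·24097
So 1 = (-2629)·51897 + (5662)·24097.

1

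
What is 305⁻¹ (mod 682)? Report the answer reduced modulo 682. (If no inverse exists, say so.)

161

Apply the Euclidean algorithm to 682 and 305:
682 = 2·305 + 72
305 = 4·72 + 17
72 = 4·17 + 4
17 = 4·4 + 1
4 = 4·1 + 0
Since gcd(305, 682) = 1, back-substitute to write 1 as a combination:
1 = 17 − 4·4
1 = −4·72 + 17·17
1 = 17·305 − 72·72
1 = −72·682 + 161·305
So 305·161 ≡ 1 (mod 682).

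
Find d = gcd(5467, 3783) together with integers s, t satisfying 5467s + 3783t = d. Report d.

1

Repeated division:
5467 = 1·3783 + 1684
3783 = 2·1684 + 415
1684 = 4·415 + 24
415 = 17·24 + 7
24 = 3·7 + 3
7 = 2·3 + 1
3 = 3·1 + 0
gcd(5467, 3783) = 1.
Back-substituting:
1 = 7 − 2·3
1 = −2·24 + 7·7
1 = 7·415 − 121·24
1 = −121·1684 + 491·415
1 = 491·3783 − 1103·1684
1 = −1103·5467 + 1594·3783
So 1 = (-1103)·5467 + (1594)·3783.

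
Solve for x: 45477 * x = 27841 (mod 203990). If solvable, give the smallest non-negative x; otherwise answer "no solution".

First find gcd(45477, 203990):
203990 = 4×45477 + 22082
45477 = 2×22082 + 1313
22082 = 16×1313 + 1074
1313 = 1×1074 + 239
1074 = 4×239 + 118
239 = 2×118 + 3
118 = 39×3 + 1
3 = 3×1 + 0
gcd = 1, so a unique solution mod 203990 exists.
Back-substitute for the Bézout coefficients:
1 = 118 − 39·3
1 = −39·239 + 79·118
1 = 79·1074 − 355·239
1 = −355·1313 + 434·1074
1 = 434·22082 − 7299·1313
1 = −7299·45477 + 15032·22082
1 = 15032·203990 − 67427·45477
So 45477·(-67427) ≡ 1 (mod 203990), giving 45477⁻¹ ≡ 136563.
x ≡ 45477⁻¹·27841 ≡ 136563·27841 ≡ 84863 (mod 203990).

84863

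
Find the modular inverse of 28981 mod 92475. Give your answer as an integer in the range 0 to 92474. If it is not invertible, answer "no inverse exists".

Extended Euclidean algorithm:
92475 = 3·28981 + 5532
28981 = 5·5532 + 1321
5532 = 4·1321 + 248
1321 = 5·248 + 81
248 = 3·81 + 5
81 = 16·5 + 1
5 = 5·1 + 0
Since gcd(28981, 92475) = 1, back-substitute to write 1 as a combination:
1 = 81 − 16·5
1 = −16·248 + 49·81
1 = 49·1321 − 261·248
1 = −261·5532 + 1093·1321
1 = 1093·28981 − 5726·5532
1 = −5726·92475 + 18271·28981
So 28981·18271 ≡ 1 (mod 92475).

18271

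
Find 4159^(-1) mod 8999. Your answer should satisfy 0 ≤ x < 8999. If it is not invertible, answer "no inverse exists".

370

gcd(8999, 4159) by repeated division:
8999 = 2×4159 + 681
4159 = 6×681 + 73
681 = 9×73 + 24
73 = 3×24 + 1
24 = 24×1 + 0
The gcd is 1. Working backward:
1 = 73 − 3·24
1 = −3·681 + 28·73
1 = 28·4159 − 171·681
1 = −171·8999 + 370·4159
So 4159·370 ≡ 1 (mod 8999).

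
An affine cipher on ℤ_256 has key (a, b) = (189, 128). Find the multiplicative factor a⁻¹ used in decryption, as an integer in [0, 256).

Apply the Euclidean algorithm to 256 and 189:
256 = 1*189 + 67
189 = 2*67 + 55
67 = 1*55 + 12
55 = 4*12 + 7
12 = 1*7 + 5
7 = 1*5 + 2
5 = 2*2 + 1
2 = 2*1 + 0
Since gcd(189, 256) = 1, back-substitute to write 1 as a combination:
1 = 5 − 2·2
1 = −2·7 + 3·5
1 = 3·12 − 5·7
1 = −5·55 + 23·12
1 = 23·67 − 28·55
1 = −28·189 + 79·67
1 = 79·256 − 107·189
So 189·(-107) ≡ 1 (mod 256), and -107 ≡ 149 (mod 256).

149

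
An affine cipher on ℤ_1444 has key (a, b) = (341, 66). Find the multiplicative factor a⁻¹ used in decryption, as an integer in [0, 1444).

Run Euclid on (1444, 341):
1444 = 4*341 + 80
341 = 4*80 + 21
80 = 3*21 + 17
21 = 1*17 + 4
17 = 4*4 + 1
4 = 4*1 + 0
Since gcd(341, 1444) = 1, back-substitute to write 1 as a combination:
1 = 17 − 4·4
1 = −4·21 + 5·17
1 = 5·80 − 19·21
1 = −19·341 + 81·80
1 = 81·1444 − 343·341
Hence 341⁻¹ ≡ -343 ≡ 1101 (mod 1444).

1101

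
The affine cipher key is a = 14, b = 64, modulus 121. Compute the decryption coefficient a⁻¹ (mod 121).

26

Extended Euclidean algorithm:
121 = 8*14 + 9
14 = 1*9 + 5
9 = 1*5 + 4
5 = 1*4 + 1
4 = 4*1 + 0
gcd = 1, so the inverse exists. Back-substitute:
1 = 5 − 4
1 = −9 + 2·5
1 = 2·14 − 3·9
1 = −3·121 + 26·14
So 14·26 ≡ 1 (mod 121).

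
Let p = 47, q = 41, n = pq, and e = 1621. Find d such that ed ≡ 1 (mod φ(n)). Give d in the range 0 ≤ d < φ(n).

941

φ(n) = (p−1)(q−1) = 46·40 = 1840.
Need d with 1621·d ≡ 1 (mod 1840). Apply the extended Euclidean algorithm:
1840 = 1×1621 + 219
1621 = 7×219 + 88
219 = 2×88 + 43
88 = 2×43 + 2
43 = 21×2 + 1
2 = 2×1 + 0
Back-substitute:
1 = 43 − 21·2
1 = −21·88 + 43·43
1 = 43·219 − 107·88
1 = −107·1621 + 792·219
1 = 792·1840 − 899·1621
So 1621·(-899) ≡ 1 (mod 1840), hence d ≡ -899 ≡ 941 (mod 1840).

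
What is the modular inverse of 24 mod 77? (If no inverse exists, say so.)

Extended Euclidean algorithm:
77 = 3·24 + 5
24 = 4·5 + 4
5 = 1·4 + 1
4 = 4·1 + 0
Since gcd(24, 77) = 1, back-substitute to write 1 as a combination:
1 = 5 − 4
1 = −24 + 5·5
1 = 5·77 − 16·24
Hence 24⁻¹ ≡ -16 ≡ 61 (mod 77).

61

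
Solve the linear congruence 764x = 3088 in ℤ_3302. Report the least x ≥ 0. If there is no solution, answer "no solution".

782

First find gcd(764, 3302):
3302 = 4·764 + 246
764 = 3·246 + 26
246 = 9·26 + 12
26 = 2·12 + 2
12 = 6·2 + 0
gcd = 2 and 2 | 3088, so solutions exist. Divide through by 2: 382x ≡ 1544 (mod 1651).
Now find 382⁻¹ mod 1651:
1651 = 4*382 + 123
382 = 3*123 + 13
123 = 9*13 + 6
13 = 2*6 + 1
6 = 6*1 + 0
Back-substitute:
1 = 13 − 2·6
1 = −2·123 + 19·13
1 = 19·382 − 59·123
1 = −59·1651 + 255·382
So 382⁻¹ ≡ 255 (mod 1651).
Then x ≡ 255·1544 ≡ 782 (mod 1651); the smallest non-negative solution is x = 782.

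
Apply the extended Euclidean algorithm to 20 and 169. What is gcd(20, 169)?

Apply Euclid's algorithm to 169 and 20:
169 = 8*20 + 9
20 = 2*9 + 2
9 = 4*2 + 1
2 = 2*1 + 0
gcd(20, 169) = 1.
Back-substituting:
1 = 9 − 4·2
1 = −4·20 + 9·9
1 = 9·169 − 76·20
So 1 = (9)·169 + (-76)·20.

1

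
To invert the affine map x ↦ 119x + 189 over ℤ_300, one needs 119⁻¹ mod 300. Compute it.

179

Apply the Euclidean algorithm to 300 and 119:
300 = 2*119 + 62
119 = 1*62 + 57
62 = 1*57 + 5
57 = 11*5 + 2
5 = 2*2 + 1
2 = 2*1 + 0
Since gcd(119, 300) = 1, back-substitute to write 1 as a combination:
1 = 5 − 2·2
1 = −2·57 + 23·5
1 = 23·62 − 25·57
1 = −25·119 + 48·62
1 = 48·300 − 121·119
So 119·(-121) ≡ 1 (mod 300), and -121 ≡ 179 (mod 300).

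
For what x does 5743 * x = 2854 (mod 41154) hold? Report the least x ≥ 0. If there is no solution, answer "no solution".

16432

First find gcd(5743, 41154):
41154 = 7*5743 + 953
5743 = 6*953 + 25
953 = 38*25 + 3
25 = 8*3 + 1
3 = 3*1 + 0
gcd = 1, so a unique solution mod 41154 exists.
Back-substitute for the Bézout coefficients:
1 = 25 − 8·3
1 = −8·953 + 305·25
1 = 305·5743 − 1838·953
1 = −1838·41154 + 13171·5743
So 5743·(13171) ≡ 1 (mod 41154), giving 5743⁻¹ ≡ 13171.
x ≡ 5743⁻¹·2854 ≡ 13171·2854 ≡ 16432 (mod 41154).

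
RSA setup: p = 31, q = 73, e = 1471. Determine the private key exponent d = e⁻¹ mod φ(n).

511

φ(n) = (p−1)(q−1) = 30·72 = 2160.
Need d with 1471·d ≡ 1 (mod 2160). Apply the extended Euclidean algorithm:
2160 = 1·1471 + 689
1471 = 2·689 + 93
689 = 7·93 + 38
93 = 2·38 + 17
38 = 2·17 + 4
17 = 4·4 + 1
4 = 4·1 + 0
Back-substitute:
1 = 17 − 4·4
1 = −4·38 + 9·17
1 = 9·93 − 22·38
1 = −22·689 + 163·93
1 = 163·1471 − 348·689
1 = −348·2160 + 511·1471
So 1471·511 ≡ 1 (mod 2160), hence d = 511.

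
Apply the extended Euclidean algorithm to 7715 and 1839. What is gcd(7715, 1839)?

1

Repeated division:
7715 = 4·1839 + 359
1839 = 5·359 + 44
359 = 8·44 + 7
44 = 6·7 + 2
7 = 3·2 + 1
2 = 2·1 + 0
gcd(7715, 1839) = 1.
Express as a combination:
1 = 7 − 3·2
1 = −3·44 + 19·7
1 = 19·359 − 155·44
1 = −155·1839 + 794·359
1 = 794·7715 − 3331·1839
So 1 = (794)·7715 + (-3331)·1839.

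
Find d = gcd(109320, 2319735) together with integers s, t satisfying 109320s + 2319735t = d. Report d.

15

Euclidean algorithm:
2319735 = 21·109320 + 24015
109320 = 4·24015 + 13260
24015 = 1·13260 + 10755
13260 = 1·10755 + 2505
10755 = 4·2505 + 735
2505 = 3·735 + 300
735 = 2·300 + 135
300 = 2·135 + 30
135 = 4·30 + 15
30 = 2·15 + 0
gcd(109320, 2319735) = 15.
Working backward:
15 = 135 − 4·30
15 = −4·300 + 9·135
15 = 9·735 − 22·300
15 = −22·2505 + 75·735
15 = 75·10755 − 322·2505
15 = −322·13260 + 397·10755
15 = 397·24015 − 719·13260
15 = −719·109320 + 3273·24015
15 = 3273·2319735 − 69452·109320
So 15 = (3273)·2319735 + (-69452)·109320.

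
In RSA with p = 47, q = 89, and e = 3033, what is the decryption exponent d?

φ(n) = (p−1)(q−1) = 46·88 = 4048.
Need d with 3033·d ≡ 1 (mod 4048). Apply the extended Euclidean algorithm:
4048 = 1*3033 + 1015
3033 = 2*1015 + 1003
1015 = 1*1003 + 12
1003 = 83*12 + 7
12 = 1*7 + 5
7 = 1*5 + 2
5 = 2*2 + 1
2 = 2*1 + 0
Back-substitute:
1 = 5 − 2·2
1 = −2·7 + 3·5
1 = 3·12 − 5·7
1 = −5·1003 + 418·12
1 = 418·1015 − 423·1003
1 = −423·3033 + 1264·1015
1 = 1264·4048 − 1687·3033
So 3033·(-1687) ≡ 1 (mod 4048), hence d ≡ -1687 ≡ 2361 (mod 4048).

2361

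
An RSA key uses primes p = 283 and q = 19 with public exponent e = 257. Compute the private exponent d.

4997

φ(n) = (p−1)(q−1) = 282·18 = 5076.
Need d with 257·d ≡ 1 (mod 5076). Apply the extended Euclidean algorithm:
5076 = 19×257 + 193
257 = 1×193 + 64
193 = 3×64 + 1
64 = 64×1 + 0
Back-substitute:
1 = 193 − 3·64
1 = −3·257 + 4·193
1 = 4·5076 − 79·257
So 257·(-79) ≡ 1 (mod 5076), hence d ≡ -79 ≡ 4997 (mod 5076).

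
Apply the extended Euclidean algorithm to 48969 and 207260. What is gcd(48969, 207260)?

Repeated division:
207260 = 4*48969 + 11384
48969 = 4*11384 + 3433
11384 = 3*3433 + 1085
3433 = 3*1085 + 178
1085 = 6*178 + 17
178 = 10*17 + 8
17 = 2*8 + 1
8 = 8*1 + 0
gcd(48969, 207260) = 1.
Back-substituting:
1 = 17 − 2·8
1 = −2·178 + 21·17
1 = 21·1085 − 128·178
1 = −128·3433 + 405·1085
1 = 405·11384 − 1343·3433
1 = −1343·48969 + 5777·11384
1 = 5777·207260 − 24451·48969
So 1 = (5777)·207260 + (-24451)·48969.

1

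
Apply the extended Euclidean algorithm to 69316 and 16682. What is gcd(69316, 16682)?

2

Repeated division:
69316 = 4·16682 + 2588
16682 = 6·2588 + 1154
2588 = 2·1154 + 280
1154 = 4·280 + 34
280 = 8·34 + 8
34 = 4·8 + 2
8 = 4·2 + 0
gcd(69316, 16682) = 2.
Express as a combination:
2 = 34 − 4·8
2 = −4·280 + 33·34
2 = 33·1154 − 136·280
2 = −136·2588 + 305·1154
2 = 305·16682 − 1966·2588
2 = −1966·69316 + 8169·16682
So 2 = (-1966)·69316 + (8169)·16682.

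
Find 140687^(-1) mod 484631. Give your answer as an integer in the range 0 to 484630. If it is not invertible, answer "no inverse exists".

Extended Euclidean algorithm:
484631 = 3·140687 + 62570
140687 = 2·62570 + 15547
62570 = 4·15547 + 382
15547 = 40·382 + 267
382 = 1·267 + 115
267 = 2·115 + 37
115 = 3·37 + 4
37 = 9·4 + 1
4 = 4·1 + 0
The gcd is 1. Working backward:
1 = 37 − 9·4
1 = −9·115 + 28·37
1 = 28·267 − 65·115
1 = −65·382 + 93·267
1 = 93·15547 − 3785·382
1 = −3785·62570 + 15233·15547
1 = 15233·140687 − 34251·62570
1 = −34251·484631 + 117986·140687
So 140687·117986 ≡ 1 (mod 484631).

117986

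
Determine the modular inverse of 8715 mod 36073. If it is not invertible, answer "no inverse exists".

Run Euclid on (36073, 8715):
36073 = 4*8715 + 1213
8715 = 7*1213 + 224
1213 = 5*224 + 93
224 = 2*93 + 38
93 = 2*38 + 17
38 = 2*17 + 4
17 = 4*4 + 1
4 = 4*1 + 0
Since gcd(8715, 36073) = 1, back-substitute to write 1 as a combination:
1 = 17 − 4·4
1 = −4·38 + 9·17
1 = 9·93 − 22·38
1 = −22·224 + 53·93
1 = 53·1213 − 287·224
1 = −287·8715 + 2062·1213
1 = 2062·36073 − 8535·8715
So 8715·(-8535) ≡ 1 (mod 36073), and -8535 ≡ 27538 (mod 36073).

27538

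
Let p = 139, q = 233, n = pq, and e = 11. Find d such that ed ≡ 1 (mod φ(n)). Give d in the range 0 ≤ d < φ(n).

26195

φ(n) = (p−1)(q−1) = 138·232 = 32016.
Need d with 11·d ≡ 1 (mod 32016). Apply the extended Euclidean algorithm:
32016 = 2910·11 + 6
11 = 1·6 + 5
6 = 1·5 + 1
5 = 5·1 + 0
Back-substitute:
1 = 6 − 5
1 = −11 + 2·6
1 = 2·32016 − 5821·11
So 11·(-5821) ≡ 1 (mod 32016), hence d ≡ -5821 ≡ 26195 (mod 32016).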